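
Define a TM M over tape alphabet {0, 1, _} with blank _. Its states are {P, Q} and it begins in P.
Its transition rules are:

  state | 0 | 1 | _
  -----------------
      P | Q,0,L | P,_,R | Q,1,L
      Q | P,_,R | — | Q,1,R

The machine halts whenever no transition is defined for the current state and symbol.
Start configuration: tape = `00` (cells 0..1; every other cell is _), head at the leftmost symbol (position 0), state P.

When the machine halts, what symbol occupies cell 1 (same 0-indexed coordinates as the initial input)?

P | _[0]0_   read 0 → write 0, move L, go to Q
Q | [_]00_   read _ → write 1, move R, go to Q
Q | 1[0]0_   read 0 → write _, move R, go to P
P | 1_[0]_   read 0 → write 0, move L, go to Q
Q | 1[_]0_   read _ → write 1, move R, go to Q
Q | 11[0]_   read 0 → write _, move R, go to P
P | 11_[_]   read _ → write 1, move L, go to Q
Q | 11[_]1   read _ → write 1, move R, go to Q
Q | 111[1]
Cell 1 holds 1 when M halts.

1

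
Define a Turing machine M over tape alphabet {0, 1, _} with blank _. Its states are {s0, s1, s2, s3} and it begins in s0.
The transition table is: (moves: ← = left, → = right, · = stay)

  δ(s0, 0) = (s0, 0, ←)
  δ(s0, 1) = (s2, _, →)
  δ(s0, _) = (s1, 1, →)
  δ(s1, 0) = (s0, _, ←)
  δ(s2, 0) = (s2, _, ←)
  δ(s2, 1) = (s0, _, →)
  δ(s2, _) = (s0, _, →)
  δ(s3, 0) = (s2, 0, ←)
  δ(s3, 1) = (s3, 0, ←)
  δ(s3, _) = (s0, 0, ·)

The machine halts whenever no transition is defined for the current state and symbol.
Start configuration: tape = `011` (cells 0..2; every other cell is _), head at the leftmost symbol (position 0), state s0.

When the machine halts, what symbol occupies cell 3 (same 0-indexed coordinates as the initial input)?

s0 | _[0]11__   read 0 → write 0, move ←, go to s0
s0 | [_]011__   read _ → write 1, move →, go to s1
s1 | 1[0]11__   read 0 → write _, move ←, go to s0
s0 | [1]_11__   read 1 → write _, move →, go to s2
s2 | _[_]11__   read _ → write _, move →, go to s0
s0 | __[1]1__   read 1 → write _, move →, go to s2
s2 | ___[1]__   read 1 → write _, move →, go to s0
s0 | ____[_]_   read _ → write 1, move →, go to s1
s1 | ____1[_]
Cell 3 holds 1 when M halts.

1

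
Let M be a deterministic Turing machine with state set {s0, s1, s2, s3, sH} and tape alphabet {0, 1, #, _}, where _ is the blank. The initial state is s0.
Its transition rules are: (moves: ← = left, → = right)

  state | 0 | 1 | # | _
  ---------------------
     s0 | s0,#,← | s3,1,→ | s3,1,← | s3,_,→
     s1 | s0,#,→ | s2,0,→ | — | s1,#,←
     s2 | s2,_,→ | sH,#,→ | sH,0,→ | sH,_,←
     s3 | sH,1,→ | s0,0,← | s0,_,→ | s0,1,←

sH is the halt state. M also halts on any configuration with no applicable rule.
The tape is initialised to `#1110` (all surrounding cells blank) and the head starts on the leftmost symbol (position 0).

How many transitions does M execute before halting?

6

state=s0 head=0 tape=__[#]1110   (s0,#)→(s3,1,←)
state=s3 head=-1 tape=_[_]11110   (s3,_)→(s0,1,←)
state=s0 head=-2 tape=[_]111110   (s0,_)→(s3,_,→)
state=s3 head=-1 tape=_[1]11110   (s3,1)→(s0,0,←)
state=s0 head=-2 tape=[_]011110   (s0,_)→(s3,_,→)
state=s3 head=-1 tape=_[0]11110   (s3,0)→(sH,1,→)
state=sH head=0 tape=_1[1]1110
M halts after 6 transitions.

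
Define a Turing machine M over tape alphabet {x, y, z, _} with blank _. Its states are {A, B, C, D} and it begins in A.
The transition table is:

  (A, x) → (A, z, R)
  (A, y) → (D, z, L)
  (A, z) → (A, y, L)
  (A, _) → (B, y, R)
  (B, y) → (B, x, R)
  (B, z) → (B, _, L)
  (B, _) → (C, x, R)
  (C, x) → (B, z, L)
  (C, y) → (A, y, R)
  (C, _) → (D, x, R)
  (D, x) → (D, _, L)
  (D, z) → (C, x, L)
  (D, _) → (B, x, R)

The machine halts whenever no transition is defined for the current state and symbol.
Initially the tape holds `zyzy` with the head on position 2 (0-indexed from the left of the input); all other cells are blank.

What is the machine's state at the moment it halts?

B

state=A head=2 tape=__zy[z]y   (A,z)→(A,y,L)
state=A head=1 tape=__z[y]yy   (A,y)→(D,z,L)
state=D head=0 tape=__[z]zyy   (D,z)→(C,x,L)
state=C head=-1 tape=_[_]xzyy   (C,_)→(D,x,R)
state=D head=0 tape=_x[x]zyy   (D,x)→(D,_,L)
state=D head=-1 tape=_[x]_zyy   (D,x)→(D,_,L)
state=D head=-2 tape=[_]__zyy   (D,_)→(B,x,R)
state=B head=-1 tape=x[_]_zyy   (B,_)→(C,x,R)
state=C head=0 tape=xx[_]zyy   (C,_)→(D,x,R)
state=D head=1 tape=xxx[z]yy   (D,z)→(C,x,L)
state=C head=0 tape=xx[x]xyy   (C,x)→(B,z,L)
state=B head=-1 tape=x[x]zxyy
No transition is defined for (B, x); M halts in state B.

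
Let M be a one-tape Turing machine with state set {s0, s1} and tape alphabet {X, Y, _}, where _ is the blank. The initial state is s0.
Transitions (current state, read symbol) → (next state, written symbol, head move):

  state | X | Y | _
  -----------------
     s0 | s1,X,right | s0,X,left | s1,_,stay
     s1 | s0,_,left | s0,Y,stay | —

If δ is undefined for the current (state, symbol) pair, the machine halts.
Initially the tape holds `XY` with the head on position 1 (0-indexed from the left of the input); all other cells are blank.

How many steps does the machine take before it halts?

4

state=s0 head=1 tape=X[Y]   (s0,Y)→(s0,X,left)
state=s0 head=0 tape=[X]X   (s0,X)→(s1,X,right)
state=s1 head=1 tape=X[X]   (s1,X)→(s0,_,left)
state=s0 head=0 tape=[X]_   (s0,X)→(s1,X,right)
state=s1 head=1 tape=X[_]
M halts after 4 transitions.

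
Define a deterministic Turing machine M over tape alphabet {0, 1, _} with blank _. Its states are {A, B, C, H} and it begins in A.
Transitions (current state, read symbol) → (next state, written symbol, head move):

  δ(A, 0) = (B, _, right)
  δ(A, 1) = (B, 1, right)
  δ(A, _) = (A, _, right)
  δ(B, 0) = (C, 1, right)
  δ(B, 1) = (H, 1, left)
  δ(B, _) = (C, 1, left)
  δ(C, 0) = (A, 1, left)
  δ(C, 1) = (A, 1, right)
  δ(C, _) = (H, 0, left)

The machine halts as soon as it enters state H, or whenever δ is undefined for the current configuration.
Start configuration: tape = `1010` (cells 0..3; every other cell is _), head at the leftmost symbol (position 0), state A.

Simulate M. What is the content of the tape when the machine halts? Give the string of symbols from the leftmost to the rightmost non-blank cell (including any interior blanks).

A | [1]010_   read 1 → write 1, move right, go to B
B | 1[0]10_   read 0 → write 1, move right, go to C
C | 11[1]0_   read 1 → write 1, move right, go to A
A | 111[0]_   read 0 → write _, move right, go to B
B | 111_[_]   read _ → write 1, move left, go to C
C | 111[_]1   read _ → write 0, move left, go to H
H | 11[1]01
The non-blank tape span at halt is 11101.

11101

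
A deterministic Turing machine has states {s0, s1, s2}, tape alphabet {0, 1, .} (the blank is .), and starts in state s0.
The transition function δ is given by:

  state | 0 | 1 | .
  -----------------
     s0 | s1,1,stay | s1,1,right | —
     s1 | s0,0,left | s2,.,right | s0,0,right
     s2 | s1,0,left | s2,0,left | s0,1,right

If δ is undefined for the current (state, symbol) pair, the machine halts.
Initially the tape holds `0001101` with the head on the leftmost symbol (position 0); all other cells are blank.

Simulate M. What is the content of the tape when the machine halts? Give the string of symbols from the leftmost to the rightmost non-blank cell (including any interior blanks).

001101.1

state=s0 head=0 tape=[0]001101..   (s0,0)→(s1,1,stay)
state=s1 head=0 tape=[1]001101..   (s1,1)→(s2,.,right)
state=s2 head=1 tape=.[0]01101..   (s2,0)→(s1,0,left)
state=s1 head=0 tape=[.]001101..   (s1,.)→(s0,0,right)
state=s0 head=1 tape=0[0]01101..   (s0,0)→(s1,1,stay)
state=s1 head=1 tape=0[1]01101..   (s1,1)→(s2,.,right)
state=s2 head=2 tape=0.[0]1101..   (s2,0)→(s1,0,left)
state=s1 head=1 tape=0[.]01101..   (s1,.)→(s0,0,right)
state=s0 head=2 tape=00[0]1101..   (s0,0)→(s1,1,stay)
state=s1 head=2 tape=00[1]1101..   (s1,1)→(s2,.,right)
state=s2 head=3 tape=00.[1]101..   (s2,1)→(s2,0,left)
state=s2 head=2 tape=00[.]0101..   (s2,.)→(s0,1,right)
state=s0 head=3 tape=001[0]101..   (s0,0)→(s1,1,stay)
state=s1 head=3 tape=001[1]101..   (s1,1)→(s2,.,right)
state=s2 head=4 tape=001.[1]01..   (s2,1)→(s2,0,left)
state=s2 head=3 tape=001[.]001..   (s2,.)→(s0,1,right)
state=s0 head=4 tape=0011[0]01..   (s0,0)→(s1,1,stay)
state=s1 head=4 tape=0011[1]01..   (s1,1)→(s2,.,right)
state=s2 head=5 tape=0011.[0]1..   (s2,0)→(s1,0,left)
state=s1 head=4 tape=0011[.]01..   (s1,.)→(s0,0,right)
state=s0 head=5 tape=00110[0]1..   (s0,0)→(s1,1,stay)
state=s1 head=5 tape=00110[1]1..   (s1,1)→(s2,.,right)
state=s2 head=6 tape=00110.[1]..   (s2,1)→(s2,0,left)
state=s2 head=5 tape=00110[.]0..   (s2,.)→(s0,1,right)
state=s0 head=6 tape=001101[0]..   (s0,0)→(s1,1,stay)
state=s1 head=6 tape=001101[1]..   (s1,1)→(s2,.,right)
state=s2 head=7 tape=001101.[.].   (s2,.)→(s0,1,right)
state=s0 head=8 tape=001101.1[.]
The non-blank tape span at halt is 001101.1.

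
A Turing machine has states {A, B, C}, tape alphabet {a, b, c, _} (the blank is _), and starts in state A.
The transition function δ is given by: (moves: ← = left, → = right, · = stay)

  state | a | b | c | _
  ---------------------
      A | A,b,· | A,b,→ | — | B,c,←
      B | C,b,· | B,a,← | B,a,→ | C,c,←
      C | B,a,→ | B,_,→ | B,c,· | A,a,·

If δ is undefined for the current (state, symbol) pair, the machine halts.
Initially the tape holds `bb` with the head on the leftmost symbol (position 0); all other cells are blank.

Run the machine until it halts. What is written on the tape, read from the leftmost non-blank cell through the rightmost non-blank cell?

state=A head=0 tape=__[b]b_   (A,b)→(A,b,→)
state=A head=1 tape=__b[b]_   (A,b)→(A,b,→)
state=A head=2 tape=__bb[_]   (A,_)→(B,c,←)
state=B head=1 tape=__b[b]c   (B,b)→(B,a,←)
state=B head=0 tape=__[b]ac   (B,b)→(B,a,←)
state=B head=-1 tape=_[_]aac   (B,_)→(C,c,←)
state=C head=-2 tape=[_]caac   (C,_)→(A,a,·)
state=A head=-2 tape=[a]caac   (A,a)→(A,b,·)
state=A head=-2 tape=[b]caac   (A,b)→(A,b,→)
state=A head=-1 tape=b[c]aac
The non-blank tape span at halt is bcaac.

bcaac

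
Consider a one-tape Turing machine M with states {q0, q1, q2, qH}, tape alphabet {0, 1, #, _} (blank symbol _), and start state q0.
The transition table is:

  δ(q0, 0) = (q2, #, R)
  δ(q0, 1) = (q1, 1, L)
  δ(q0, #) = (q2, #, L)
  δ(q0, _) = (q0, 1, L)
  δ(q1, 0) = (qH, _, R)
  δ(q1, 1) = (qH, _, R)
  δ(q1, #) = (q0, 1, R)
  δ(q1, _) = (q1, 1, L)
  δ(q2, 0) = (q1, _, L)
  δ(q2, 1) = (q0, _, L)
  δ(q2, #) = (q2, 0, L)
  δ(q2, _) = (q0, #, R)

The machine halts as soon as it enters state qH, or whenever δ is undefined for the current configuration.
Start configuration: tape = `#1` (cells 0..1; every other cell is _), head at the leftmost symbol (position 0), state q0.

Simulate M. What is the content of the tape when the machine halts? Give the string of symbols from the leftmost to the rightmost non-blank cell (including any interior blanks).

state=q0 head=0 tape=___[#]1   (q0,#)→(q2,#,L)
state=q2 head=-1 tape=__[_]#1   (q2,_)→(q0,#,R)
state=q0 head=0 tape=__#[#]1   (q0,#)→(q2,#,L)
state=q2 head=-1 tape=__[#]#1   (q2,#)→(q2,0,L)
state=q2 head=-2 tape=_[_]0#1   (q2,_)→(q0,#,R)
state=q0 head=-1 tape=_#[0]#1   (q0,0)→(q2,#,R)
state=q2 head=0 tape=_##[#]1   (q2,#)→(q2,0,L)
state=q2 head=-1 tape=_#[#]01   (q2,#)→(q2,0,L)
state=q2 head=-2 tape=_[#]001   (q2,#)→(q2,0,L)
state=q2 head=-3 tape=[_]0001   (q2,_)→(q0,#,R)
state=q0 head=-2 tape=#[0]001   (q0,0)→(q2,#,R)
state=q2 head=-1 tape=##[0]01   (q2,0)→(q1,_,L)
state=q1 head=-2 tape=#[#]_01   (q1,#)→(q0,1,R)
state=q0 head=-1 tape=#1[_]01   (q0,_)→(q0,1,L)
state=q0 head=-2 tape=#[1]101   (q0,1)→(q1,1,L)
state=q1 head=-3 tape=[#]1101   (q1,#)→(q0,1,R)
state=q0 head=-2 tape=1[1]101   (q0,1)→(q1,1,L)
state=q1 head=-3 tape=[1]1101   (q1,1)→(qH,_,R)
state=qH head=-2 tape=_[1]101
The non-blank tape span at halt is 1101.

1101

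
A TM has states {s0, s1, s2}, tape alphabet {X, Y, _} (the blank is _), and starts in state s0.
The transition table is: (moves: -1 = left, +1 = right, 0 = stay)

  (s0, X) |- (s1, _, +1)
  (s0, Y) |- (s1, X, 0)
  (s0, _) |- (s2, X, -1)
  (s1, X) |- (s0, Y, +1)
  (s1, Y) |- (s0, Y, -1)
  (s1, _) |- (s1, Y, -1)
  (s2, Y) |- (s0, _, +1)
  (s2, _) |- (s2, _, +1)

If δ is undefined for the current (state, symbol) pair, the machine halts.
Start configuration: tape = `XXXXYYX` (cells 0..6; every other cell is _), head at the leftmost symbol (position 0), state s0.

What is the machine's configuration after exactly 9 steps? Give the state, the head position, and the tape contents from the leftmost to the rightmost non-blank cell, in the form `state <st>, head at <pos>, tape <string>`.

state=s0 head=0 tape=[X]XXXYYX_   (s0,X)→(s1,_,+1)
state=s1 head=1 tape=_[X]XXYYX_   (s1,X)→(s0,Y,+1)
state=s0 head=2 tape=_Y[X]XYYX_   (s0,X)→(s1,_,+1)
state=s1 head=3 tape=_Y_[X]YYX_   (s1,X)→(s0,Y,+1)
state=s0 head=4 tape=_Y_Y[Y]YX_   (s0,Y)→(s1,X,0)
state=s1 head=4 tape=_Y_Y[X]YX_   (s1,X)→(s0,Y,+1)
state=s0 head=5 tape=_Y_YY[Y]X_   (s0,Y)→(s1,X,0)
state=s1 head=5 tape=_Y_YY[X]X_   (s1,X)→(s0,Y,+1)
state=s0 head=6 tape=_Y_YYY[X]_   (s0,X)→(s1,_,+1)
state=s1 head=7 tape=_Y_YYY_[_]
After 9 steps: state s1, head at 7, tape Y_YYY.

state s1, head at 7, tape Y_YYY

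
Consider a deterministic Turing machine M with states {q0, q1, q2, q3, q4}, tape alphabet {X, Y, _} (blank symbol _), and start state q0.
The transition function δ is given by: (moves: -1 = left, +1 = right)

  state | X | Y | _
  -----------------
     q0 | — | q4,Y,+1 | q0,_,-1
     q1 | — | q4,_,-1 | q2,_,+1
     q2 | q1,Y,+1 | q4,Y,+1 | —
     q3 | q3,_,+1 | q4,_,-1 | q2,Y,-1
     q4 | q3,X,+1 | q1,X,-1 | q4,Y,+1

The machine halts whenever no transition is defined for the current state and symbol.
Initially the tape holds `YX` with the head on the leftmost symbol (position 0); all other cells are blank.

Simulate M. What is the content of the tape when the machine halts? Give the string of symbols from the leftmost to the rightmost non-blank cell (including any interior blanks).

Y_Y

q0 | __[Y]X__   read Y → write Y, move +1, go to q4
q4 | __Y[X]__   read X → write X, move +1, go to q3
q3 | __YX[_]_   read _ → write Y, move -1, go to q2
q2 | __Y[X]Y_   read X → write Y, move +1, go to q1
q1 | __YY[Y]_   read Y → write _, move -1, go to q4
q4 | __Y[Y]__   read Y → write X, move -1, go to q1
q1 | __[Y]X__   read Y → write _, move -1, go to q4
q4 | _[_]_X__   read _ → write Y, move +1, go to q4
q4 | _Y[_]X__   read _ → write Y, move +1, go to q4
q4 | _YY[X]__   read X → write X, move +1, go to q3
q3 | _YYX[_]_   read _ → write Y, move -1, go to q2
q2 | _YY[X]Y_   read X → write Y, move +1, go to q1
q1 | _YYY[Y]_   read Y → write _, move -1, go to q4
q4 | _YY[Y]__   read Y → write X, move -1, go to q1
q1 | _Y[Y]X__   read Y → write _, move -1, go to q4
q4 | _[Y]_X__   read Y → write X, move -1, go to q1
q1 | [_]X_X__   read _ → write _, move +1, go to q2
q2 | _[X]_X__   read X → write Y, move +1, go to q1
q1 | _Y[_]X__   read _ → write _, move +1, go to q2
q2 | _Y_[X]__   read X → write Y, move +1, go to q1
q1 | _Y_Y[_]_   read _ → write _, move +1, go to q2
q2 | _Y_Y_[_]
The non-blank tape span at halt is Y_Y.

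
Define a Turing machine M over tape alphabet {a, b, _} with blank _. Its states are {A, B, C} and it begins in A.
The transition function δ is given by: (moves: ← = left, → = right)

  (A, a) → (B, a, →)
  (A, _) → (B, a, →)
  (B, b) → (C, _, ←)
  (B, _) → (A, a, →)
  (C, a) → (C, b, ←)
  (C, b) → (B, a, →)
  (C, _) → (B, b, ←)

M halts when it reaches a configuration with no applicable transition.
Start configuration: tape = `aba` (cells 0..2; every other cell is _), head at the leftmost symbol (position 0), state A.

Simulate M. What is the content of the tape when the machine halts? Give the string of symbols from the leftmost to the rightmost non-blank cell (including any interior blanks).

abb_a

A | __[a]ba   read a → write a, move →, go to B
B | __a[b]a   read b → write _, move ←, go to C
C | __[a]_a   read a → write b, move ←, go to C
C | _[_]b_a   read _ → write b, move ←, go to B
B | [_]bb_a   read _ → write a, move →, go to A
A | a[b]b_a
The non-blank tape span at halt is abb_a.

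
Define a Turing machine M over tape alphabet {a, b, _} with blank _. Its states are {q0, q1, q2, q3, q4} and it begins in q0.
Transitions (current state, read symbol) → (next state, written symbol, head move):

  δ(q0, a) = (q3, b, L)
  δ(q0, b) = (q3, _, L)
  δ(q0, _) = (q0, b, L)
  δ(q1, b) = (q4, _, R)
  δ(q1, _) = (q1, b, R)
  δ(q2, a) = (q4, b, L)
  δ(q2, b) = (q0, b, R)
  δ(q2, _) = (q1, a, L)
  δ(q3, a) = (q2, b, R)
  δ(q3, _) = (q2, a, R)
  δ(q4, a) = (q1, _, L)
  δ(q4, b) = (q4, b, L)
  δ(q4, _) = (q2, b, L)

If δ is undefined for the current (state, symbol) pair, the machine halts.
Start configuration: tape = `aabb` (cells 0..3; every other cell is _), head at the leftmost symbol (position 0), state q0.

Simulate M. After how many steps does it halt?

4

q0 | _[a]abb   read a → write b, move L, go to q3
q3 | [_]babb   read _ → write a, move R, go to q2
q2 | a[b]abb   read b → write b, move R, go to q0
q0 | ab[a]bb   read a → write b, move L, go to q3
q3 | a[b]bbb
M halts after 4 transitions.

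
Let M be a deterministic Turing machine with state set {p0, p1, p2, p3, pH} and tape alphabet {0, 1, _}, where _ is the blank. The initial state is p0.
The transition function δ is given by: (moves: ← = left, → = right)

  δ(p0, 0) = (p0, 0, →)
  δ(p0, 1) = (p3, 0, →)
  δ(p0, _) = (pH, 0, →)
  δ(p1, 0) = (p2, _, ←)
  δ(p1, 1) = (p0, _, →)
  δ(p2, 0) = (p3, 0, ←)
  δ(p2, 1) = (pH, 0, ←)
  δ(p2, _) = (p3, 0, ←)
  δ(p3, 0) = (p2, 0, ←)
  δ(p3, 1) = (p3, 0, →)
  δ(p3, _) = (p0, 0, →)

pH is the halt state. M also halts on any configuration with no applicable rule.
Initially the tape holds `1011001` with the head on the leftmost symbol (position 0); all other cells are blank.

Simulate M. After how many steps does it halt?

25

p0 | __[1]011001___   read 1 → write 0, move →, go to p3
p3 | __0[0]11001___   read 0 → write 0, move ←, go to p2
p2 | __[0]011001___   read 0 → write 0, move ←, go to p3
p3 | _[_]0011001___   read _ → write 0, move →, go to p0
p0 | _0[0]011001___   read 0 → write 0, move →, go to p0
p0 | _00[0]11001___   read 0 → write 0, move →, go to p0
p0 | _000[1]1001___   read 1 → write 0, move →, go to p3
p3 | _0000[1]001___   read 1 → write 0, move →, go to p3
p3 | _00000[0]01___   read 0 → write 0, move ←, go to p2
p2 | _0000[0]001___   read 0 → write 0, move ←, go to p3
p3 | _000[0]0001___   read 0 → write 0, move ←, go to p2
p2 | _00[0]00001___   read 0 → write 0, move ←, go to p3
p3 | _0[0]000001___   read 0 → write 0, move ←, go to p2
p2 | _[0]0000001___   read 0 → write 0, move ←, go to p3
p3 | [_]00000001___   read _ → write 0, move →, go to p0
p0 | 0[0]0000001___   read 0 → write 0, move →, go to p0
p0 | 00[0]000001___   read 0 → write 0, move →, go to p0
p0 | 000[0]00001___   read 0 → write 0, move →, go to p0
p0 | 0000[0]0001___   read 0 → write 0, move →, go to p0
p0 | 00000[0]001___   read 0 → write 0, move →, go to p0
p0 | 000000[0]01___   read 0 → write 0, move →, go to p0
p0 | 0000000[0]1___   read 0 → write 0, move →, go to p0
p0 | 00000000[1]___   read 1 → write 0, move →, go to p3
p3 | 000000000[_]__   read _ → write 0, move →, go to p0
p0 | 0000000000[_]_   read _ → write 0, move →, go to pH
pH | 00000000000[_]
M halts after 25 transitions.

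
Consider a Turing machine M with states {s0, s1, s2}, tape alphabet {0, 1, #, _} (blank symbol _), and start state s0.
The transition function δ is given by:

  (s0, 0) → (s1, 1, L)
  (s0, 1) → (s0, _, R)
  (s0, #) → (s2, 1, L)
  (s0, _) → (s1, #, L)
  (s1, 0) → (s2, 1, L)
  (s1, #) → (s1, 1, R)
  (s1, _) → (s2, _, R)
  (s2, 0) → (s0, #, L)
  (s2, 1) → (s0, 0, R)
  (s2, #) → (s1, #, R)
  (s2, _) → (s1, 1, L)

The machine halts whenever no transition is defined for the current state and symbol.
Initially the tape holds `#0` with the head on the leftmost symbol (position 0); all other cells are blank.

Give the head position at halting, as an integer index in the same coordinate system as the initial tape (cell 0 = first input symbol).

s0 | ___[#]0_____   read # → write 1, move L, go to s2
s2 | __[_]10_____   read _ → write 1, move L, go to s1
s1 | _[_]110_____   read _ → write _, move R, go to s2
s2 | __[1]10_____   read 1 → write 0, move R, go to s0
s0 | __0[1]0_____   read 1 → write _, move R, go to s0
s0 | __0_[0]_____   read 0 → write 1, move L, go to s1
s1 | __0[_]1_____   read _ → write _, move R, go to s2
s2 | __0_[1]_____   read 1 → write 0, move R, go to s0
s0 | __0_0[_]____   read _ → write #, move L, go to s1
s1 | __0_[0]#____   read 0 → write 1, move L, go to s2
s2 | __0[_]1#____   read _ → write 1, move L, go to s1
s1 | __[0]11#____   read 0 → write 1, move L, go to s2
s2 | _[_]111#____   read _ → write 1, move L, go to s1
s1 | [_]1111#____   read _ → write _, move R, go to s2
s2 | _[1]111#____   read 1 → write 0, move R, go to s0
s0 | _0[1]11#____   read 1 → write _, move R, go to s0
s0 | _0_[1]1#____   read 1 → write _, move R, go to s0
s0 | _0__[1]#____   read 1 → write _, move R, go to s0
s0 | _0___[#]____   read # → write 1, move L, go to s2
s2 | _0__[_]1____   read _ → write 1, move L, go to s1
s1 | _0_[_]11____   read _ → write _, move R, go to s2
s2 | _0__[1]1____   read 1 → write 0, move R, go to s0
s0 | _0__0[1]____   read 1 → write _, move R, go to s0
s0 | _0__0_[_]___   read _ → write #, move L, go to s1
s1 | _0__0[_]#___   read _ → write _, move R, go to s2
s2 | _0__0_[#]___   read # → write #, move R, go to s1
s1 | _0__0_#[_]__   read _ → write _, move R, go to s2
s2 | _0__0_#_[_]_   read _ → write 1, move L, go to s1
s1 | _0__0_#[_]1_   read _ → write _, move R, go to s2
s2 | _0__0_#_[1]_   read 1 → write 0, move R, go to s0
s0 | _0__0_#_0[_]   read _ → write #, move L, go to s1
s1 | _0__0_#_[0]#   read 0 → write 1, move L, go to s2
s2 | _0__0_#[_]1#   read _ → write 1, move L, go to s1
s1 | _0__0_[#]11#   read # → write 1, move R, go to s1
s1 | _0__0_1[1]1#
At halt the head is at cell 4.

4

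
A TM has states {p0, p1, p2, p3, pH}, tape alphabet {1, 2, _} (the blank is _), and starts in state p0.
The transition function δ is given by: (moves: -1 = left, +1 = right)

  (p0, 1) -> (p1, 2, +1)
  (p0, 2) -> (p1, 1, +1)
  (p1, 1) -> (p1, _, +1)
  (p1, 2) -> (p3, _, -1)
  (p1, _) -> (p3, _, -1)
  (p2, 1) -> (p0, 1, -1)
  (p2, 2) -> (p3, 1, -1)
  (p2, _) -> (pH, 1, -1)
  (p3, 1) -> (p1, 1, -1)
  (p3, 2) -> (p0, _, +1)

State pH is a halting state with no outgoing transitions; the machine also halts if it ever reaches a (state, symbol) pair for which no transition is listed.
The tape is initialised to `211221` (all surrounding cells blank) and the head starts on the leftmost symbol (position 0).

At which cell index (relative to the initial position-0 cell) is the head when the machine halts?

2

p0 | [2]11221   read 2 → write 1, move +1, go to p1
p1 | 1[1]1221   read 1 → write _, move +1, go to p1
p1 | 1_[1]221   read 1 → write _, move +1, go to p1
p1 | 1__[2]21   read 2 → write _, move -1, go to p3
p3 | 1_[_]_21
At halt the head is at cell 2.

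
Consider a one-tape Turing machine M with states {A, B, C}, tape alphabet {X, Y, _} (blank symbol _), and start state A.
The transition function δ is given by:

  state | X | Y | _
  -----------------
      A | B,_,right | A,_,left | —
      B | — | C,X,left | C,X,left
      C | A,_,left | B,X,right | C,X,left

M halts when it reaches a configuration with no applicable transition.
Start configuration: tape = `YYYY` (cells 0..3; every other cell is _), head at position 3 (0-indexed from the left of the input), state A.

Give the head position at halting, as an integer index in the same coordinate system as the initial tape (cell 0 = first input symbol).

A | _YYY[Y]   read Y → write _, move left, go to A
A | _YY[Y]_   read Y → write _, move left, go to A
A | _Y[Y]__   read Y → write _, move left, go to A
A | _[Y]___   read Y → write _, move left, go to A
A | [_]____
At halt the head is at cell -1.

-1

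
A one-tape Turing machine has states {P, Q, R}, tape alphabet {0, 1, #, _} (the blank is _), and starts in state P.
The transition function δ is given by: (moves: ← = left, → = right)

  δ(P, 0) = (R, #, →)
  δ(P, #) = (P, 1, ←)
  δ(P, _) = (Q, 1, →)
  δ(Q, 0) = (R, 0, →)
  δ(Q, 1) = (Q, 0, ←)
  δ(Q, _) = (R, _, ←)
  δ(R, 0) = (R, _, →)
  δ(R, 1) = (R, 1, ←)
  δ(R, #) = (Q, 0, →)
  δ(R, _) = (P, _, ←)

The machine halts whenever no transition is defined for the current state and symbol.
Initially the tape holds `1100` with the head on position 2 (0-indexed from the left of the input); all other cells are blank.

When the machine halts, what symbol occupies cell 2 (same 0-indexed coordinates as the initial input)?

_

state=P head=2 tape=11[0]0_   (P,0)→(R,#,→)
state=R head=3 tape=11#[0]_   (R,0)→(R,_,→)
state=R head=4 tape=11#_[_]   (R,_)→(P,_,←)
state=P head=3 tape=11#[_]_   (P,_)→(Q,1,→)
state=Q head=4 tape=11#1[_]   (Q,_)→(R,_,←)
state=R head=3 tape=11#[1]_   (R,1)→(R,1,←)
state=R head=2 tape=11[#]1_   (R,#)→(Q,0,→)
state=Q head=3 tape=110[1]_   (Q,1)→(Q,0,←)
state=Q head=2 tape=11[0]0_   (Q,0)→(R,0,→)
state=R head=3 tape=110[0]_   (R,0)→(R,_,→)
state=R head=4 tape=110_[_]   (R,_)→(P,_,←)
state=P head=3 tape=110[_]_   (P,_)→(Q,1,→)
state=Q head=4 tape=1101[_]   (Q,_)→(R,_,←)
state=R head=3 tape=110[1]_   (R,1)→(R,1,←)
state=R head=2 tape=11[0]1_   (R,0)→(R,_,→)
state=R head=3 tape=11_[1]_   (R,1)→(R,1,←)
state=R head=2 tape=11[_]1_   (R,_)→(P,_,←)
state=P head=1 tape=1[1]_1_
Cell 2 holds _ when M halts.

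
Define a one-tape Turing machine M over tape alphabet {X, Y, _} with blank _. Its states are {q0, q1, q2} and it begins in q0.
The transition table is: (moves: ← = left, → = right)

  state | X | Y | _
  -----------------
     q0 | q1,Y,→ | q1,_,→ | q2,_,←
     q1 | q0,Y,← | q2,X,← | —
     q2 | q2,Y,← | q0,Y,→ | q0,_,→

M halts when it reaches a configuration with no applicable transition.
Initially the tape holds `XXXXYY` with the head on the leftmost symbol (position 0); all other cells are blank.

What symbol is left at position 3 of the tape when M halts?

Y

state=q0 head=0 tape=[X]XXXYY_   (q0,X)→(q1,Y,→)
state=q1 head=1 tape=Y[X]XXYY_   (q1,X)→(q0,Y,←)
state=q0 head=0 tape=[Y]YXXYY_   (q0,Y)→(q1,_,→)
state=q1 head=1 tape=_[Y]XXYY_   (q1,Y)→(q2,X,←)
state=q2 head=0 tape=[_]XXXYY_   (q2,_)→(q0,_,→)
state=q0 head=1 tape=_[X]XXYY_   (q0,X)→(q1,Y,→)
state=q1 head=2 tape=_Y[X]XYY_   (q1,X)→(q0,Y,←)
state=q0 head=1 tape=_[Y]YXYY_   (q0,Y)→(q1,_,→)
state=q1 head=2 tape=__[Y]XYY_   (q1,Y)→(q2,X,←)
state=q2 head=1 tape=_[_]XXYY_   (q2,_)→(q0,_,→)
state=q0 head=2 tape=__[X]XYY_   (q0,X)→(q1,Y,→)
state=q1 head=3 tape=__Y[X]YY_   (q1,X)→(q0,Y,←)
state=q0 head=2 tape=__[Y]YYY_   (q0,Y)→(q1,_,→)
state=q1 head=3 tape=___[Y]YY_   (q1,Y)→(q2,X,←)
state=q2 head=2 tape=__[_]XYY_   (q2,_)→(q0,_,→)
state=q0 head=3 tape=___[X]YY_   (q0,X)→(q1,Y,→)
state=q1 head=4 tape=___Y[Y]Y_   (q1,Y)→(q2,X,←)
state=q2 head=3 tape=___[Y]XY_   (q2,Y)→(q0,Y,→)
state=q0 head=4 tape=___Y[X]Y_   (q0,X)→(q1,Y,→)
state=q1 head=5 tape=___YY[Y]_   (q1,Y)→(q2,X,←)
state=q2 head=4 tape=___Y[Y]X_   (q2,Y)→(q0,Y,→)
state=q0 head=5 tape=___YY[X]_   (q0,X)→(q1,Y,→)
state=q1 head=6 tape=___YYY[_]
Cell 3 holds Y when M halts.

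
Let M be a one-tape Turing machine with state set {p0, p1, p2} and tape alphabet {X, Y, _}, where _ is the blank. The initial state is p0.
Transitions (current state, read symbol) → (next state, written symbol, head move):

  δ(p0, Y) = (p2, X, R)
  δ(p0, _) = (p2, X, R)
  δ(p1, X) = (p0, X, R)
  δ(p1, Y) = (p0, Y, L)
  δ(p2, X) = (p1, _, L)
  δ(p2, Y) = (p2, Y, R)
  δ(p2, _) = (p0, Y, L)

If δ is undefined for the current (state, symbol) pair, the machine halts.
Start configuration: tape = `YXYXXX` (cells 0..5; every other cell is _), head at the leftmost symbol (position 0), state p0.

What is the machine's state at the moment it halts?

p0 | [Y]XYXXX   read Y → write X, move R, go to p2
p2 | X[X]YXXX   read X → write _, move L, go to p1
p1 | [X]_YXXX   read X → write X, move R, go to p0
p0 | X[_]YXXX   read _ → write X, move R, go to p2
p2 | XX[Y]XXX   read Y → write Y, move R, go to p2
p2 | XXY[X]XX   read X → write _, move L, go to p1
p1 | XX[Y]_XX   read Y → write Y, move L, go to p0
p0 | X[X]Y_XX
No transition is defined for (p0, X); M halts in state p0.

p0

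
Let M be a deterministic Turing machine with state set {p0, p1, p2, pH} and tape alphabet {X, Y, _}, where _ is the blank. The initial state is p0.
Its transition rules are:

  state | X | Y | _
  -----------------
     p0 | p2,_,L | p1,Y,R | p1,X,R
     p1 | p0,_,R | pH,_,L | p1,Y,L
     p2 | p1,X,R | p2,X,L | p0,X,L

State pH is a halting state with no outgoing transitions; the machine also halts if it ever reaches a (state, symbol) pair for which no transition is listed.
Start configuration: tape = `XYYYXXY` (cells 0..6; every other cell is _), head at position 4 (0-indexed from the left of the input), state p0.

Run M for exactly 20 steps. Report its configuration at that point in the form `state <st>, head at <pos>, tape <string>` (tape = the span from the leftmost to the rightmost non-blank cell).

p0 | __XYYY[X]XY_   read X → write _, move L, go to p2
p2 | __XYY[Y]_XY_   read Y → write X, move L, go to p2
p2 | __XY[Y]X_XY_   read Y → write X, move L, go to p2
p2 | __X[Y]XX_XY_   read Y → write X, move L, go to p2
p2 | __[X]XXX_XY_   read X → write X, move R, go to p1
p1 | __X[X]XX_XY_   read X → write _, move R, go to p0
p0 | __X_[X]X_XY_   read X → write _, move L, go to p2
p2 | __X[_]_X_XY_   read _ → write X, move L, go to p0
p0 | __[X]X_X_XY_   read X → write _, move L, go to p2
p2 | _[_]_X_X_XY_   read _ → write X, move L, go to p0
p0 | [_]X_X_X_XY_   read _ → write X, move R, go to p1
p1 | X[X]_X_X_XY_   read X → write _, move R, go to p0
p0 | X_[_]X_X_XY_   read _ → write X, move R, go to p1
p1 | X_X[X]_X_XY_   read X → write _, move R, go to p0
p0 | X_X_[_]X_XY_   read _ → write X, move R, go to p1
p1 | X_X_X[X]_XY_   read X → write _, move R, go to p0
p0 | X_X_X_[_]XY_   read _ → write X, move R, go to p1
p1 | X_X_X_X[X]Y_   read X → write _, move R, go to p0
p0 | X_X_X_X_[Y]_   read Y → write Y, move R, go to p1
p1 | X_X_X_X_Y[_]   read _ → write Y, move L, go to p1
p1 | X_X_X_X_[Y]Y
After 20 steps: state p1, head at 6, tape X_X_X_X_YY.

state p1, head at 6, tape X_X_X_X_YY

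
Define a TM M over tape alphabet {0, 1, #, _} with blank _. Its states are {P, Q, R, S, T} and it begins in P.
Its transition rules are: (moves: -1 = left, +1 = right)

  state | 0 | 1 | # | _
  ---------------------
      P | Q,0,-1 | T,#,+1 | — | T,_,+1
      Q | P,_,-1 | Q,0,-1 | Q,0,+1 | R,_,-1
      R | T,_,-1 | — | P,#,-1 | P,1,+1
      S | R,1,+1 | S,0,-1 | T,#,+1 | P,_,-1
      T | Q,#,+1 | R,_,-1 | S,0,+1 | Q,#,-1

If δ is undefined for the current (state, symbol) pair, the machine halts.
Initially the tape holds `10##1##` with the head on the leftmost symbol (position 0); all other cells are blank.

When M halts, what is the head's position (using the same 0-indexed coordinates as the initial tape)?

state=P head=0 tape=__[1]0##1##   (P,1)→(T,#,+1)
state=T head=1 tape=__#[0]##1##   (T,0)→(Q,#,+1)
state=Q head=2 tape=__##[#]#1##   (Q,#)→(Q,0,+1)
state=Q head=3 tape=__##0[#]1##   (Q,#)→(Q,0,+1)
state=Q head=4 tape=__##00[1]##   (Q,1)→(Q,0,-1)
state=Q head=3 tape=__##0[0]0##   (Q,0)→(P,_,-1)
state=P head=2 tape=__##[0]_0##   (P,0)→(Q,0,-1)
state=Q head=1 tape=__#[#]0_0##   (Q,#)→(Q,0,+1)
state=Q head=2 tape=__#0[0]_0##   (Q,0)→(P,_,-1)
state=P head=1 tape=__#[0]__0##   (P,0)→(Q,0,-1)
state=Q head=0 tape=__[#]0__0##   (Q,#)→(Q,0,+1)
state=Q head=1 tape=__0[0]__0##   (Q,0)→(P,_,-1)
state=P head=0 tape=__[0]___0##   (P,0)→(Q,0,-1)
state=Q head=-1 tape=_[_]0___0##   (Q,_)→(R,_,-1)
state=R head=-2 tape=[_]_0___0##   (R,_)→(P,1,+1)
state=P head=-1 tape=1[_]0___0##   (P,_)→(T,_,+1)
state=T head=0 tape=1_[0]___0##   (T,0)→(Q,#,+1)
state=Q head=1 tape=1_#[_]__0##   (Q,_)→(R,_,-1)
state=R head=0 tape=1_[#]___0##   (R,#)→(P,#,-1)
state=P head=-1 tape=1[_]#___0##   (P,_)→(T,_,+1)
state=T head=0 tape=1_[#]___0##   (T,#)→(S,0,+1)
state=S head=1 tape=1_0[_]__0##   (S,_)→(P,_,-1)
state=P head=0 tape=1_[0]___0##   (P,0)→(Q,0,-1)
state=Q head=-1 tape=1[_]0___0##   (Q,_)→(R,_,-1)
state=R head=-2 tape=[1]_0___0##
At halt the head is at cell -2.

-2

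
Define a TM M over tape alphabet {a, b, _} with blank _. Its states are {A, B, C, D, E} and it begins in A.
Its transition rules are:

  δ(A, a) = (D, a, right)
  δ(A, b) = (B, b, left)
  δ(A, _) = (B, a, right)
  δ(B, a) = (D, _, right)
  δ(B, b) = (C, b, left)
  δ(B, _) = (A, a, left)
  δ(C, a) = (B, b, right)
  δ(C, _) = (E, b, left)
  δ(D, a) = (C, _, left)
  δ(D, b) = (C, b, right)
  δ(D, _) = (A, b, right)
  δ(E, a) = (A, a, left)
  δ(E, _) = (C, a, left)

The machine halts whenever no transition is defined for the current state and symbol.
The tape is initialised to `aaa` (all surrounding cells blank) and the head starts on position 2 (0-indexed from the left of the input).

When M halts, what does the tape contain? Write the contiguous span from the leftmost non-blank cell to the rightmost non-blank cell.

aabbba

A | aa[a]___   read a → write a, move right, go to D
D | aaa[_]__   read _ → write b, move right, go to A
A | aaab[_]_   read _ → write a, move right, go to B
B | aaaba[_]   read _ → write a, move left, go to A
A | aaab[a]a   read a → write a, move right, go to D
D | aaaba[a]   read a → write _, move left, go to C
C | aaab[a]_   read a → write b, move right, go to B
B | aaabb[_]   read _ → write a, move left, go to A
A | aaab[b]a   read b → write b, move left, go to B
B | aaa[b]ba   read b → write b, move left, go to C
C | aa[a]bba   read a → write b, move right, go to B
B | aab[b]ba   read b → write b, move left, go to C
C | aa[b]bba
The non-blank tape span at halt is aabbba.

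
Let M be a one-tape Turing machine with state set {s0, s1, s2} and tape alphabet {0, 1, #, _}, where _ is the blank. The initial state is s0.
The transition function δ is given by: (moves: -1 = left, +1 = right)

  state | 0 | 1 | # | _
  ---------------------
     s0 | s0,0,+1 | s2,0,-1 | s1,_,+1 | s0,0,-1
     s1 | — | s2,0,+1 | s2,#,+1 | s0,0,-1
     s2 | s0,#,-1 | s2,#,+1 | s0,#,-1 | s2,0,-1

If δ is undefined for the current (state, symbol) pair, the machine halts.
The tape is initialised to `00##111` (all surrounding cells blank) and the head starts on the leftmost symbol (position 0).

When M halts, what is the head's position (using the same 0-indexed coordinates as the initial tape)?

5

s0 | [0]0##111__   read 0 → write 0, move +1, go to s0
s0 | 0[0]##111__   read 0 → write 0, move +1, go to s0
s0 | 00[#]#111__   read # → write _, move +1, go to s1
s1 | 00_[#]111__   read # → write #, move +1, go to s2
s2 | 00_#[1]11__   read 1 → write #, move +1, go to s2
s2 | 00_##[1]1__   read 1 → write #, move +1, go to s2
s2 | 00_###[1]__   read 1 → write #, move +1, go to s2
s2 | 00_####[_]_   read _ → write 0, move -1, go to s2
s2 | 00_###[#]0_   read # → write #, move -1, go to s0
s0 | 00_##[#]#0_   read # → write _, move +1, go to s1
s1 | 00_##_[#]0_   read # → write #, move +1, go to s2
s2 | 00_##_#[0]_   read 0 → write #, move -1, go to s0
s0 | 00_##_[#]#_   read # → write _, move +1, go to s1
s1 | 00_##__[#]_   read # → write #, move +1, go to s2
s2 | 00_##__#[_]   read _ → write 0, move -1, go to s2
s2 | 00_##__[#]0   read # → write #, move -1, go to s0
s0 | 00_##_[_]#0   read _ → write 0, move -1, go to s0
s0 | 00_##[_]0#0   read _ → write 0, move -1, go to s0
s0 | 00_#[#]00#0   read # → write _, move +1, go to s1
s1 | 00_#_[0]0#0
At halt the head is at cell 5.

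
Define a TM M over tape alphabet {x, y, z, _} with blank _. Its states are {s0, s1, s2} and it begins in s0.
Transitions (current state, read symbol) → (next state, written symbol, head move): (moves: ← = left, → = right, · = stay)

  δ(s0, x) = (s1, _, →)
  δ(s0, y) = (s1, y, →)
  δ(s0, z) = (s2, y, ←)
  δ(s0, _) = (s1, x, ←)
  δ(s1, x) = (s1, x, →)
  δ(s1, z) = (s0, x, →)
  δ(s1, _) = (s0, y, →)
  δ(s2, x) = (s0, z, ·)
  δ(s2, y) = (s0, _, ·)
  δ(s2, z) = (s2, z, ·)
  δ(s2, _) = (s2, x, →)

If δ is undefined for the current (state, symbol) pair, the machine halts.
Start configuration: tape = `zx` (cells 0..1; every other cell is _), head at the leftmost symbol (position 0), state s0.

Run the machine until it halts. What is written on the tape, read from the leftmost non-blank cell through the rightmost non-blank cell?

s0 | _[z]x__   read z → write y, move ←, go to s2
s2 | [_]yx__   read _ → write x, move →, go to s2
s2 | x[y]x__   read y → write _, move ·, go to s0
s0 | x[_]x__   read _ → write x, move ←, go to s1
s1 | [x]xx__   read x → write x, move →, go to s1
s1 | x[x]x__   read x → write x, move →, go to s1
s1 | xx[x]__   read x → write x, move →, go to s1
s1 | xxx[_]_   read _ → write y, move →, go to s0
s0 | xxxy[_]   read _ → write x, move ←, go to s1
s1 | xxx[y]x
The non-blank tape span at halt is xxxyx.

xxxyx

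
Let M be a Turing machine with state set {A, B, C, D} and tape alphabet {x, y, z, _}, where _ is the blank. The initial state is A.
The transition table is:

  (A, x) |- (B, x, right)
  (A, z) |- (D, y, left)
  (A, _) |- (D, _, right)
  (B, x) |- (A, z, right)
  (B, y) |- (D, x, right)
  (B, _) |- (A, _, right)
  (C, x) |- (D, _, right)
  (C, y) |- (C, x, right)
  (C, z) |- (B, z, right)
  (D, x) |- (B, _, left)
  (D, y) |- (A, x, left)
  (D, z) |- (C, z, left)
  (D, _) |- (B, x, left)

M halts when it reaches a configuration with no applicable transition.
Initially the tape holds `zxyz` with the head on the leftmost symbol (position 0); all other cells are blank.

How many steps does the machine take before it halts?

A | __[z]xyz   read z → write y, move left, go to D
D | _[_]yxyz   read _ → write x, move left, go to B
B | [_]xyxyz   read _ → write _, move right, go to A
A | _[x]yxyz   read x → write x, move right, go to B
B | _x[y]xyz   read y → write x, move right, go to D
D | _xx[x]yz   read x → write _, move left, go to B
B | _x[x]_yz   read x → write z, move right, go to A
A | _xz[_]yz   read _ → write _, move right, go to D
D | _xz_[y]z   read y → write x, move left, go to A
A | _xz[_]xz   read _ → write _, move right, go to D
D | _xz_[x]z   read x → write _, move left, go to B
B | _xz[_]_z   read _ → write _, move right, go to A
A | _xz_[_]z   read _ → write _, move right, go to D
D | _xz__[z]   read z → write z, move left, go to C
C | _xz_[_]z
M halts after 14 transitions.

14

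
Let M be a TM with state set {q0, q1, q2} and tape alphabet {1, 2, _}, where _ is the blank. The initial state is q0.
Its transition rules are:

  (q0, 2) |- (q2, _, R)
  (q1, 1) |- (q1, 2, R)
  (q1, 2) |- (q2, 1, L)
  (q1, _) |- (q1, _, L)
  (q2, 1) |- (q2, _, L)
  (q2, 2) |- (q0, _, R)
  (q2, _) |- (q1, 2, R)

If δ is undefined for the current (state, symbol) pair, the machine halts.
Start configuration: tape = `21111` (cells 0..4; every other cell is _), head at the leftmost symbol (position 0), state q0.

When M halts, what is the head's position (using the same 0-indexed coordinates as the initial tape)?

0

state=q0 head=0 tape=_[2]1111   (q0,2)→(q2,_,R)
state=q2 head=1 tape=__[1]111   (q2,1)→(q2,_,L)
state=q2 head=0 tape=_[_]_111   (q2,_)→(q1,2,R)
state=q1 head=1 tape=_2[_]111   (q1,_)→(q1,_,L)
state=q1 head=0 tape=_[2]_111   (q1,2)→(q2,1,L)
state=q2 head=-1 tape=[_]1_111   (q2,_)→(q1,2,R)
state=q1 head=0 tape=2[1]_111   (q1,1)→(q1,2,R)
state=q1 head=1 tape=22[_]111   (q1,_)→(q1,_,L)
state=q1 head=0 tape=2[2]_111   (q1,2)→(q2,1,L)
state=q2 head=-1 tape=[2]1_111   (q2,2)→(q0,_,R)
state=q0 head=0 tape=_[1]_111
At halt the head is at cell 0.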